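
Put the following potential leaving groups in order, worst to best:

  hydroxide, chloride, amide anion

amide anion < hydroxide < chloride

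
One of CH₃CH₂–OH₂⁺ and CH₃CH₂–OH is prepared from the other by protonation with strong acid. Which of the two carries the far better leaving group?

From CH₃CH₂–OH the departing group would be OH⁻ (pKₐ(H₂O) ≈ 15.7). Strong base; essentially never leaves without prior activation.
From CH₃CH₂–OH₂⁺ the leaving group is H₂O (pKₐ(H₃O⁺) ≈ -1.7). Neutral; leaves from a protonated alcohol (R–OH₂⁺).
Protonation with strong acid works by converting the leaving group from hydroxide to neutral water, making CH₃CH₂–OH₂⁺ enormously more reactive.

CH₃CH₂–OH₂⁺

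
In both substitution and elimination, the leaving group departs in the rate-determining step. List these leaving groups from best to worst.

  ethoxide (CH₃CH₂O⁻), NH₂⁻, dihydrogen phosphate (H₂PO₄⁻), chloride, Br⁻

Leaving-group ability tracks the stability of the departed species; conjugate-acid pKₐ is the usual yardstick (lower pKₐ → better LG).
Br⁻: pKₐ(HBr) ≈ -9 — weak base; good leaving group
chloride: pKₐ(HCl) ≈ -7
dihydrogen phosphate (H₂PO₄⁻): pKₐ(H₃PO₄) ≈ 2.1 — moderate base; biological leaving group after further activation
ethoxide (CH₃CH₂O⁻): pKₐ(CH₃CH₂OH) ≈ 16 — strong base; alkoxides do not leave unassisted
NH₂⁻: pKₐ(NH₃) ≈ 38

Br⁻ > chloride > dihydrogen phosphate (H₂PO₄⁻) > ethoxide (CH₃CH₂O⁻) > NH₂⁻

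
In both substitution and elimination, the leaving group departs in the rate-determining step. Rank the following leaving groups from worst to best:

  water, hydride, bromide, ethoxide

hydride < ethoxide < water < bromide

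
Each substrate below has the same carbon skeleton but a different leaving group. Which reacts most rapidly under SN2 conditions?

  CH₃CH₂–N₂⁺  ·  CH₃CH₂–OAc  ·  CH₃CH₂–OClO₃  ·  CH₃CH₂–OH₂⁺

CH₃CH₂–N₂⁺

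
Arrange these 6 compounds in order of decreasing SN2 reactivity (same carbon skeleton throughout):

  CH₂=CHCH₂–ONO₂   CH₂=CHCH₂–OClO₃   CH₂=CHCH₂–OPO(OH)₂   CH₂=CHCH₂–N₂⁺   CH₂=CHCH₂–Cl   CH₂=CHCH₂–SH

CH₂=CHCH₂–N₂⁺ > CH₂=CHCH₂–OClO₃ > CH₂=CHCH₂–Cl > CH₂=CHCH₂–ONO₂ > CH₂=CHCH₂–OPO(OH)₂ > CH₂=CHCH₂–SH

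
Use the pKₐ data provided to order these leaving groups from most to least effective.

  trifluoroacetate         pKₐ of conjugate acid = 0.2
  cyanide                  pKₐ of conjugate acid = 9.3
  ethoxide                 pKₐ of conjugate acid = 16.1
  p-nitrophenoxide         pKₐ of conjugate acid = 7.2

Lower conjugate-acid pKₐ ⇒ weaker base ⇒ better leaving group.
Sorting by the given values: trifluoroacetate (0.2), p-nitrophenoxide (7.2), cyanide (9.3), ethoxide (16.1).

trifluoroacetate > p-nitrophenoxide > cyanide > ethoxide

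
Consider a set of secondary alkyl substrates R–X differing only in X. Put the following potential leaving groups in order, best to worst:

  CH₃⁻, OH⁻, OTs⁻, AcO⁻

OTs⁻ > AcO⁻ > OH⁻ > CH₃⁻

OTs⁻: pKₐ(p-CH₃C₆H₄SO₃H (TsOH)) ≈ -2.8
AcO⁻: pKₐ(CH₃COOH) ≈ 4.8
OH⁻: pKₐ(H₂O) ≈ 15.7
CH₃⁻: pKₐ(CH₄) ≈ 48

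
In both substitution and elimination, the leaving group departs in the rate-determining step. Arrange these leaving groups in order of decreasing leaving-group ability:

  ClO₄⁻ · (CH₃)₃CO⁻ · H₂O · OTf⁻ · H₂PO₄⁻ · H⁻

OTf⁻: pKₐ(CF₃SO₃H (triflic acid)) ≈ -14 — charge spread over three oxygens and a CF₃ group; the premier leaving group in synthesis
ClO₄⁻: pKₐ(HClO₄) ≈ -10
H₂O: pKₐ(H₃O⁺) ≈ -1.7
H₂PO₄⁻: pKₐ(H₃PO₄) ≈ 2.1
(CH₃)₃CO⁻: pKₐ(t-BuOH) ≈ 18
H⁻: pKₐ(H₂) ≈ 36 — extremely strong base; leaves only in special hydride-transfer contexts

OTf⁻ > ClO₄⁻ > H₂O > H₂PO₄⁻ > (CH₃)₃CO⁻ > H⁻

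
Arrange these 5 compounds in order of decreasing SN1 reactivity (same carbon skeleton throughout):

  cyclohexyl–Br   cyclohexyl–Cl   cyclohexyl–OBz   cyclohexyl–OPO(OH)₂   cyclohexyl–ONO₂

The skeletons are identical, so relative rate is governed entirely by leaving-group ability.
The more stable X⁻ (or X) is on its own — i.e. the weaker a base it is — the better a leaving group it makes.
cyclohexyl–Br loses Br⁻: pKₐ(HBr) ≈ -9
cyclohexyl–Cl loses Cl⁻: pKₐ(HCl) ≈ -7
cyclohexyl–ONO₂ loses NO₃⁻: pKₐ(HNO₃) ≈ -1.3
cyclohexyl–OPO(OH)₂ loses H₂PO₄⁻: pKₐ(H₃PO₄) ≈ 2.1
cyclohexyl–OBz loses PhCOO⁻: pKₐ(C₆H₅COOH) ≈ 4.2

cyclohexyl–Br > cyclohexyl–Cl > cyclohexyl–ONO₂ > cyclohexyl–OPO(OH)₂ > cyclohexyl–OBz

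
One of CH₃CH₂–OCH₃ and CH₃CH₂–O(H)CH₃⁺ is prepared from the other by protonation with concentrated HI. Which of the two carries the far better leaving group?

From CH₃CH₂–OCH₃ the departing group would be CH₃O⁻ (pKₐ(CH₃OH) ≈ 15.5). Strong base; alkoxides do not leave unassisted.
From CH₃CH₂–O(H)CH₃⁺ the leaving group is R'OH (pKₐ(R'OH₂⁺) ≈ -2.4). Neutral; leaves from a protonated ether (an oxonium ion, R–O(H)R'⁺).
Protonation with concentrated HI works by allowing neutral methanol, rather than methoxide, to depart, making CH₃CH₂–O(H)CH₃⁺ enormously more reactive.

CH₃CH₂–O(H)CH₃⁺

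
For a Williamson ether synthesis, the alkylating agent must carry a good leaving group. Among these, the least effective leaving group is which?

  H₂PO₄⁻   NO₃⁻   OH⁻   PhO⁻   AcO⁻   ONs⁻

The more stable X⁻ (or X) is on its own — i.e. the weaker a base it is — the better a leaving group it makes.
ONs⁻: pKₐ(p-O₂NC₆H₄SO₃H) ≈ -3.5
NO₃⁻: pKₐ(HNO₃) ≈ -1.3
H₂PO₄⁻: pKₐ(H₃PO₄) ≈ 2.1
AcO⁻: pKₐ(CH₃COOH) ≈ 4.8
PhO⁻: pKₐ(C₆H₅OH (phenol)) ≈ 10
OH⁻: pKₐ(H₂O) ≈ 15.7

OH⁻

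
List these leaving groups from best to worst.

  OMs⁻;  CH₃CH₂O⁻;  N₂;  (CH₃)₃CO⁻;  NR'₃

N₂ > OMs⁻ > NR'₃ > CH₃CH₂O⁻ > (CH₃)₃CO⁻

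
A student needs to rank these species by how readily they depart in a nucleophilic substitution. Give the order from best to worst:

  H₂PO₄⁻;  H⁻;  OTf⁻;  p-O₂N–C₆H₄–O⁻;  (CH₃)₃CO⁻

OTf⁻ > H₂PO₄⁻ > p-O₂N–C₆H₄–O⁻ > (CH₃)₃CO⁻ > H⁻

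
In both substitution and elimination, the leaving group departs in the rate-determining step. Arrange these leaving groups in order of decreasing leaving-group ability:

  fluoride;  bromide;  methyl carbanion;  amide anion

Leaving-group ability tracks the stability of the departed species; conjugate-acid pKₐ is the usual yardstick (lower pKₐ → better LG).
bromide: pKₐ(HBr) ≈ -9
fluoride: pKₐ(HF) ≈ 3.2
amide anion: pKₐ(NH₃) ≈ 38
methyl carbanion: pKₐ(CH₄) ≈ 48

bromide > fluoride > amide anion > methyl carbanion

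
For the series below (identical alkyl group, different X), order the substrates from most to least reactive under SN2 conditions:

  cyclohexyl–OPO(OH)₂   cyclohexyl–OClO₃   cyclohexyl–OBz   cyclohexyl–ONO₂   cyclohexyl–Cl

The skeletons are identical, so relative rate is governed entirely by leaving-group ability.
Leaving-group ability tracks the stability of the departed species; conjugate-acid pKₐ is the usual yardstick (lower pKₐ → better LG).
cyclohexyl–OClO₃ loses ClO₄⁻: pKₐ(HClO₄) ≈ -10
cyclohexyl–Cl loses Cl⁻: pKₐ(HCl) ≈ -7
cyclohexyl–ONO₂ loses NO₃⁻: pKₐ(HNO₃) ≈ -1.3
cyclohexyl–OPO(OH)₂ loses H₂PO₄⁻: pKₐ(H₃PO₄) ≈ 2.1
cyclohexyl–OBz loses PhCOO⁻: pKₐ(C₆H₅COOH) ≈ 4.2

cyclohexyl–OClO₃ > cyclohexyl–Cl > cyclohexyl–ONO₂ > cyclohexyl–OPO(OH)₂ > cyclohexyl–OBz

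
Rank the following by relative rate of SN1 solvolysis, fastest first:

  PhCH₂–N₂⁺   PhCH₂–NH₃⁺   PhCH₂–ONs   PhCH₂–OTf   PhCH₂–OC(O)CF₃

Identical carbon frameworks mean the comparison reduces to leaving-group quality.
Leaving-group ability tracks the stability of the departed species; conjugate-acid pKₐ is the usual yardstick (lower pKₐ → better LG).
PhCH₂–N₂⁺ loses N₂: no meaningful conjugate acid; N₂ departs as an exceptionally stable neutral molecule
PhCH₂–OTf loses OTf⁻: pKₐ(CF₃SO₃H (triflic acid)) ≈ -14
PhCH₂–ONs loses ONs⁻: pKₐ(p-O₂NC₆H₄SO₃H) ≈ -3.5
PhCH₂–OC(O)CF₃ loses CF₃COO⁻: pKₐ(CF₃COOH) ≈ 0.2
PhCH₂–NH₃⁺ loses NH₃: pKₐ(NH₄⁺) ≈ 9.2

PhCH₂–N₂⁺ > PhCH₂–OTf > PhCH₂–ONs > PhCH₂–OC(O)CF₃ > PhCH₂–NH₃⁺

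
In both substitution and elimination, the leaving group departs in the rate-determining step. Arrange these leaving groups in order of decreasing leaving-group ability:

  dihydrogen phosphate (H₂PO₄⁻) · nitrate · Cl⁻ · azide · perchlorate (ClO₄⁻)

The more stable X⁻ (or X) is on its own — i.e. the weaker a base it is — the better a leaving group it makes.
perchlorate (ClO₄⁻): pKₐ(HClO₄) ≈ -10
Cl⁻: pKₐ(HCl) ≈ -7
nitrate: pKₐ(HNO₃) ≈ -1.3
dihydrogen phosphate (H₂PO₄⁻): pKₐ(H₃PO₄) ≈ 2.1
azide: pKₐ(HN₃) ≈ 4.7

perchlorate (ClO₄⁻) > Cl⁻ > nitrate > dihydrogen phosphate (H₂PO₄⁻) > azide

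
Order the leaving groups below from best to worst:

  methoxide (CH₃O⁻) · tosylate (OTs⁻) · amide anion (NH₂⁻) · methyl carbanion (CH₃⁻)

tosylate (OTs⁻) > methoxide (CH₃O⁻) > amide anion (NH₂⁻) > methyl carbanion (CH₃⁻)

A good leaving group is a weak base: the lower the pKₐ of its conjugate acid, the more readily it departs.
tosylate (OTs⁻): pKₐ(p-CH₃C₆H₄SO₃H (TsOH)) ≈ -2.8 — resonance-delocalised arenesulfonate
methoxide (CH₃O⁻): pKₐ(CH₃OH) ≈ 15.5 — strong base; alkoxides do not leave unassisted
amide anion (NH₂⁻): pKₐ(NH₃) ≈ 38
methyl carbanion (CH₃⁻): pKₐ(CH₄) ≈ 48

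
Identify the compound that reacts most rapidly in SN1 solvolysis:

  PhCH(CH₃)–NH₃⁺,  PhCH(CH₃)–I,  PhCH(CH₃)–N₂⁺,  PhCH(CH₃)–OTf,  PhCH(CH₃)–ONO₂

PhCH(CH₃)–N₂⁺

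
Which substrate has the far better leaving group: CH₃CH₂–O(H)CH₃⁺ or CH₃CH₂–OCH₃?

From CH₃CH₂–OCH₃ the departing group would be CH₃O⁻ (pKₐ(CH₃OH) ≈ 15.5). Strong base; alkoxides do not leave unassisted.
From CH₃CH₂–O(H)CH₃⁺ the leaving group is R'OH (pKₐ(R'OH₂⁺) ≈ -2.4). Neutral; leaves from a protonated ether (an oxonium ion, R–O(H)R'⁺).
(In practice CH₃CH₂–O(H)CH₃⁺ is made from CH₃CH₂–OCH₃ by protonation with concentrated HI, allowing neutral methanol, rather than methoxide, to depart.)

CH₃CH₂–O(H)CH₃⁺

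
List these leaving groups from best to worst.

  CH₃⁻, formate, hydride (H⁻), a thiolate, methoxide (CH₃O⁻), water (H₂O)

water (H₂O) > formate > a thiolate > methoxide (CH₃O⁻) > hydride (H⁻) > CH₃⁻

A good leaving group is a weak base: the lower the pKₐ of its conjugate acid, the more readily it departs.
water (H₂O): pKₐ(H₃O⁺) ≈ -1.7
formate: pKₐ(HCOOH) ≈ 3.8
a thiolate: pKₐ(RSH (a thiol)) ≈ 10.5
methoxide (CH₃O⁻): pKₐ(CH₃OH) ≈ 15.5
hydride (H⁻): pKₐ(H₂) ≈ 36
CH₃⁻: pKₐ(CH₄) ≈ 48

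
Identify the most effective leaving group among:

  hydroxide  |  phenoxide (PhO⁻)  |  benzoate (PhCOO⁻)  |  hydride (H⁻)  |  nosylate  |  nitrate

Rank by basicity of the departing species: weakest base leaves most easily.
nosylate: pKₐ(p-O₂NC₆H₄SO₃H) ≈ -3.5
nitrate: pKₐ(HNO₃) ≈ -1.3
benzoate (PhCOO⁻): pKₐ(C₆H₅COOH) ≈ 4.2
phenoxide (PhO⁻): pKₐ(C₆H₅OH (phenol)) ≈ 10
hydroxide: pKₐ(H₂O) ≈ 15.7
hydride (H⁻): pKₐ(H₂) ≈ 36

nosylate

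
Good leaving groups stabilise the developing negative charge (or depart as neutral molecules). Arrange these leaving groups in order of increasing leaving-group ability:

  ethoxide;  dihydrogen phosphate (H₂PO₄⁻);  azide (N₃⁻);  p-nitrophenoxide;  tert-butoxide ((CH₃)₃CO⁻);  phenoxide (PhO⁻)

tert-butoxide ((CH₃)₃CO⁻) < ethoxide < phenoxide (PhO⁻) < p-nitrophenoxide < azide (N₃⁻) < dihydrogen phosphate (H₂PO₄⁻)

Leaving-group ability tracks the stability of the departed species; conjugate-acid pKₐ is the usual yardstick (lower pKₐ → better LG).
dihydrogen phosphate (H₂PO₄⁻): pKₐ(H₃PO₄) ≈ 2.1
azide (N₃⁻): pKₐ(HN₃) ≈ 4.7
p-nitrophenoxide: pKₐ(p-nitrophenol) ≈ 7.2
phenoxide (PhO⁻): pKₐ(C₆H₅OH (phenol)) ≈ 10
ethoxide: pKₐ(CH₃CH₂OH) ≈ 16
tert-butoxide ((CH₃)₃CO⁻): pKₐ(t-BuOH) ≈ 18
The question asks for worst first, so the sequence is read in increasing leaving-group ability.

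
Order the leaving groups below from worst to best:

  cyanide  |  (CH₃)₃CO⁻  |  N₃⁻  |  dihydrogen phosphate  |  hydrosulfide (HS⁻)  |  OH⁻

Rank by basicity of the departing species: weakest base leaves most easily.
dihydrogen phosphate: pKₐ(H₃PO₄) ≈ 2.1 — moderate base; biological leaving group after further activation
N₃⁻: pKₐ(HN₃) ≈ 4.7 — linear, resonance-stabilised
hydrosulfide (HS⁻): pKₐ(H₂S) ≈ 7
cyanide: pKₐ(HCN) ≈ 9.2
OH⁻: pKₐ(H₂O) ≈ 15.7
(CH₃)₃CO⁻: pKₐ(t-BuOH) ≈ 18 — bulky, strongly basic alkoxide
The question asks for worst first, so the sequence is read in increasing leaving-group ability.

(CH₃)₃CO⁻ < OH⁻ < cyanide < hydrosulfide (HS⁻) < N₃⁻ < dihydrogen phosphate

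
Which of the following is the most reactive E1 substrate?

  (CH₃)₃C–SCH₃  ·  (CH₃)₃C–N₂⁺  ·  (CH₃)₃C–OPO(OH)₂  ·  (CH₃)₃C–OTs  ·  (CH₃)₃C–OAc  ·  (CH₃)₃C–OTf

(CH₃)₃C–N₂⁺

The skeletons are identical, so relative rate is governed entirely by leaving-group ability.
Rank by basicity of the departing species: weakest base leaves most easily.
(CH₃)₃C–N₂⁺ loses N₂: no meaningful conjugate acid; N₂ departs as an exceptionally stable neutral molecule
(CH₃)₃C–OTf loses OTf⁻: pKₐ(CF₃SO₃H (triflic acid)) ≈ -14
(CH₃)₃C–OTs loses OTs⁻: pKₐ(p-CH₃C₆H₄SO₃H (TsOH)) ≈ -2.8
(CH₃)₃C–OPO(OH)₂ loses H₂PO₄⁻: pKₐ(H₃PO₄) ≈ 2.1
(CH₃)₃C–OAc loses AcO⁻: pKₐ(CH₃COOH) ≈ 4.8
(CH₃)₃C–SCH₃ loses RS⁻: pKₐ(RSH (a thiol)) ≈ 10.5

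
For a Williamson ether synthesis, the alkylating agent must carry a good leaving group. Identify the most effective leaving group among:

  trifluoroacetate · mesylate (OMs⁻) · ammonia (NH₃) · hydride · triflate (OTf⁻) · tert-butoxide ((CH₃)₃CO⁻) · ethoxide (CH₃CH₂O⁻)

A good leaving group is a weak base: the lower the pKₐ of its conjugate acid, the more readily it departs.
triflate (OTf⁻): pKₐ(CF₃SO₃H (triflic acid)) ≈ -14
mesylate (OMs⁻): pKₐ(CH₃SO₃H (MsOH)) ≈ -1.9
trifluoroacetate: pKₐ(CF₃COOH) ≈ 0.2
ammonia (NH₃): pKₐ(NH₄⁺) ≈ 9.2
ethoxide (CH₃CH₂O⁻): pKₐ(CH₃CH₂OH) ≈ 16
tert-butoxide ((CH₃)₃CO⁻): pKₐ(t-BuOH) ≈ 18
hydride: pKₐ(H₂) ≈ 36

triflate (OTf⁻)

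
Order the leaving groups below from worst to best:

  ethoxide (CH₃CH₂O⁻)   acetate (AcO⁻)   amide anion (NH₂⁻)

acetate (AcO⁻): pKₐ(CH₃COOH) ≈ 4.8
ethoxide (CH₃CH₂O⁻): pKₐ(CH₃CH₂OH) ≈ 16 — strong base; alkoxides do not leave unassisted
amide anion (NH₂⁻): pKₐ(NH₃) ≈ 38
The question asks for worst first, so the sequence is read in increasing leaving-group ability.

amide anion (NH₂⁻) < ethoxide (CH₃CH₂O⁻) < acetate (AcO⁻)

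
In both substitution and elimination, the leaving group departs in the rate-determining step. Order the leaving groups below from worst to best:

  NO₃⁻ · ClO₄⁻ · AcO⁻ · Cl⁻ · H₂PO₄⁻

Leaving-group ability tracks the stability of the departed species; conjugate-acid pKₐ is the usual yardstick (lower pKₐ → better LG).
ClO₄⁻: pKₐ(HClO₄) ≈ -10 — extremely weak base; rarely used for safety reasons
Cl⁻: pKₐ(HCl) ≈ -7 — moderately weak base
NO₃⁻: pKₐ(HNO₃) ≈ -1.3
H₂PO₄⁻: pKₐ(H₃PO₄) ≈ 2.1 — moderate base; biological leaving group after further activation
AcO⁻: pKₐ(CH₃COOH) ≈ 4.8
Reversing gives the worst-to-best order requested.

AcO⁻ < H₂PO₄⁻ < NO₃⁻ < Cl⁻ < ClO₄⁻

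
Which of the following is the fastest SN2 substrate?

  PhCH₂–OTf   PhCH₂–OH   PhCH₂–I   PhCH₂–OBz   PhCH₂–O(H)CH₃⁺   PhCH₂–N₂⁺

With the same alkyl group throughout, only the leaving group differentiates the rates.
Leaving-group ability tracks the stability of the departed species; conjugate-acid pKₐ is the usual yardstick (lower pKₐ → better LG).
PhCH₂–N₂⁺ loses N₂: no meaningful conjugate acid; N₂ departs as an exceptionally stable neutral molecule
PhCH₂–OTf loses OTf⁻: pKₐ(CF₃SO₃H (triflic acid)) ≈ -14
PhCH₂–I loses I⁻: pKₐ(HI) ≈ -10
PhCH₂–O(H)CH₃⁺ loses R'OH: pKₐ(R'OH₂⁺) ≈ -2.4
PhCH₂–OBz loses PhCOO⁻: pKₐ(C₆H₅COOH) ≈ 4.2
PhCH₂–OH loses OH⁻: pKₐ(H₂O) ≈ 15.7

PhCH₂–N₂⁺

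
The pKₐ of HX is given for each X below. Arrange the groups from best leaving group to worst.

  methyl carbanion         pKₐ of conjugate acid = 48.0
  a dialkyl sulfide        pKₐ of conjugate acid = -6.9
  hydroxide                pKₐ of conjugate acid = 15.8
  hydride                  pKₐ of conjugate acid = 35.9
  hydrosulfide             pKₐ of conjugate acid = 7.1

a dialkyl sulfide > hydrosulfide > hydroxide > hydride > methyl carbanion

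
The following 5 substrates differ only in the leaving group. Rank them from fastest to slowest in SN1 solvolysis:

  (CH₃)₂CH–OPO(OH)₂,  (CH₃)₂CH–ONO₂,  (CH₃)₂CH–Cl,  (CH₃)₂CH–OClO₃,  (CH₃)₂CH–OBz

The skeletons are identical, so relative rate is governed entirely by leaving-group ability.
Rank by basicity of the departing species: weakest base leaves most easily.
(CH₃)₂CH–OClO₃ loses ClO₄⁻: pKₐ(HClO₄) ≈ -10
(CH₃)₂CH–Cl loses Cl⁻: pKₐ(HCl) ≈ -7
(CH₃)₂CH–ONO₂ loses NO₃⁻: pKₐ(HNO₃) ≈ -1.3
(CH₃)₂CH–OPO(OH)₂ loses H₂PO₄⁻: pKₐ(H₃PO₄) ≈ 2.1
(CH₃)₂CH–OBz loses PhCOO⁻: pKₐ(C₆H₅COOH) ≈ 4.2

(CH₃)₂CH–OClO₃ > (CH₃)₂CH–Cl > (CH₃)₂CH–ONO₂ > (CH₃)₂CH–OPO(OH)₂ > (CH₃)₂CH–OBz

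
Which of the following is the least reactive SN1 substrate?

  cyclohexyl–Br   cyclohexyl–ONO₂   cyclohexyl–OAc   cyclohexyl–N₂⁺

Identical carbon frameworks mean the comparison reduces to leaving-group quality.
The more stable X⁻ (or X) is on its own — i.e. the weaker a base it is — the better a leaving group it makes.
cyclohexyl–N₂⁺ loses N₂: no meaningful conjugate acid; N₂ departs as an exceptionally stable neutral molecule
cyclohexyl–Br loses Br⁻: pKₐ(HBr) ≈ -9
cyclohexyl–ONO₂ loses NO₃⁻: pKₐ(HNO₃) ≈ -1.3
cyclohexyl–OAc loses AcO⁻: pKₐ(CH₃COOH) ≈ 4.8

cyclohexyl–OAc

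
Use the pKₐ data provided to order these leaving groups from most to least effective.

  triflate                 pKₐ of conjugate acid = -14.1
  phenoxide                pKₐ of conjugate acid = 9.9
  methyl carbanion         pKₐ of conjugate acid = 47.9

triflate > phenoxide > methyl carbanion

Lower conjugate-acid pKₐ ⇒ weaker base ⇒ better leaving group.
Sorting by the given values: triflate (-14.1), phenoxide (9.9), methyl carbanion (47.9).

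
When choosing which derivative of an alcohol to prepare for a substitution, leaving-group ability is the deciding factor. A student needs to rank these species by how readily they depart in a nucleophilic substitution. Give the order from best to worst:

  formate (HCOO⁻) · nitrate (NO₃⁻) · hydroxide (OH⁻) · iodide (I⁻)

iodide (I⁻) > nitrate (NO₃⁻) > formate (HCOO⁻) > hydroxide (OH⁻)

The more stable X⁻ (or X) is on its own — i.e. the weaker a base it is — the better a leaving group it makes.
iodide (I⁻): pKₐ(HI) ≈ -10
nitrate (NO₃⁻): pKₐ(HNO₃) ≈ -1.3
formate (HCOO⁻): pKₐ(HCOOH) ≈ 3.8 — resonance-stabilised carboxylate
hydroxide (OH⁻): pKₐ(H₂O) ≈ 15.7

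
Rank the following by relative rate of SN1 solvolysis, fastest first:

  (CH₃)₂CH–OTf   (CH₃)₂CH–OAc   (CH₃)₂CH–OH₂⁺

(CH₃)₂CH–OTf > (CH₃)₂CH–OH₂⁺ > (CH₃)₂CH–OAc

Same R in every case — rank the leaving groups.
Leaving-group ability tracks the stability of the departed species; conjugate-acid pKₐ is the usual yardstick (lower pKₐ → better LG).
(CH₃)₂CH–OTf loses OTf⁻: pKₐ(CF₃SO₃H (triflic acid)) ≈ -14
(CH₃)₂CH–OH₂⁺ loses H₂O: pKₐ(H₃O⁺) ≈ -1.7
(CH₃)₂CH–OAc loses AcO⁻: pKₐ(CH₃COOH) ≈ 4.8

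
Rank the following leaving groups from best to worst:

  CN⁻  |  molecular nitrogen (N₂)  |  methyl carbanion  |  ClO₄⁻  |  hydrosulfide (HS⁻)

molecular nitrogen (N₂) > ClO₄⁻ > hydrosulfide (HS⁻) > CN⁻ > methyl carbanion

The more stable X⁻ (or X) is on its own — i.e. the weaker a base it is — the better a leaving group it makes.
molecular nitrogen (N₂): no meaningful conjugate acid; N₂ departs as an exceptionally stable neutral molecule
ClO₄⁻: pKₐ(HClO₄) ≈ -10
hydrosulfide (HS⁻): pKₐ(H₂S) ≈ 7
CN⁻: pKₐ(HCN) ≈ 9.2
methyl carbanion: pKₐ(CH₄) ≈ 48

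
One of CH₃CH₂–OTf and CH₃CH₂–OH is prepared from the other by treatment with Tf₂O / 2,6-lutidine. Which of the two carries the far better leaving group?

From CH₃CH₂–OH the departing group would be OH⁻ (pKₐ(H₂O) ≈ 15.7). Strong base; essentially never leaves without prior activation.
From CH₃CH₂–OTf the leaving group is OTf⁻ (pKₐ(CF₃SO₃H (triflic acid)) ≈ -14). Charge spread over three oxygens and a CF₃ group; the premier leaving group in synthesis.
Treatment with Tf₂O / 2,6-lutidine works by converting the hydroxyl into a triflate, making CH₃CH₂–OTf enormously more reactive.

CH₃CH₂–OTf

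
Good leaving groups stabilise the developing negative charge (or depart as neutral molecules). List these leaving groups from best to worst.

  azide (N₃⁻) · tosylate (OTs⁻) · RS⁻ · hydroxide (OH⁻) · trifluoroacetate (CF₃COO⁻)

The more stable X⁻ (or X) is on its own — i.e. the weaker a base it is — the better a leaving group it makes.
tosylate (OTs⁻): pKₐ(p-CH₃C₆H₄SO₃H (TsOH)) ≈ -2.8 — resonance-delocalised arenesulfonate
trifluoroacetate (CF₃COO⁻): pKₐ(CF₃COOH) ≈ 0.2
azide (N₃⁻): pKₐ(HN₃) ≈ 4.7 — linear, resonance-stabilised
RS⁻: pKₐ(RSH (a thiol)) ≈ 10.5 — moderately basic; rarely leaves without activation
hydroxide (OH⁻): pKₐ(H₂O) ≈ 15.7

tosylate (OTs⁻) > trifluoroacetate (CF₃COO⁻) > azide (N₃⁻) > RS⁻ > hydroxide (OH⁻)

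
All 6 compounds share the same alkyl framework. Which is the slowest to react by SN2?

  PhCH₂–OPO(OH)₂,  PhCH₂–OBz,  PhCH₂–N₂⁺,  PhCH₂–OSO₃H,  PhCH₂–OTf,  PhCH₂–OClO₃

The skeletons are identical, so relative rate is governed entirely by leaving-group ability.
A good leaving group is a weak base: the lower the pKₐ of its conjugate acid, the more readily it departs.
PhCH₂–N₂⁺ loses N₂: no meaningful conjugate acid; N₂ departs as an exceptionally stable neutral molecule
PhCH₂–OTf loses OTf⁻: pKₐ(CF₃SO₃H (triflic acid)) ≈ -14
PhCH₂–OClO₃ loses ClO₄⁻: pKₐ(HClO₄) ≈ -10
PhCH₂–OSO₃H loses HSO₄⁻: pKₐ(H₂SO₄) ≈ -3
PhCH₂–OPO(OH)₂ loses H₂PO₄⁻: pKₐ(H₃PO₄) ≈ 2.1
PhCH₂–OBz loses PhCOO⁻: pKₐ(C₆H₅COOH) ≈ 4.2

PhCH₂–OBz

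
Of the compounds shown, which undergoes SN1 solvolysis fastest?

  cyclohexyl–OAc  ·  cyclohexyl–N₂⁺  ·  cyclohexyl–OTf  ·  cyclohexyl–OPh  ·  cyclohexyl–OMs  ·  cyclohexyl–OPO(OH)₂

Identical carbon frameworks mean the comparison reduces to leaving-group quality.
A good leaving group is a weak base: the lower the pKₐ of its conjugate acid, the more readily it departs.
cyclohexyl–N₂⁺ loses N₂: no meaningful conjugate acid; N₂ departs as an exceptionally stable neutral molecule
cyclohexyl–OTf loses OTf⁻: pKₐ(CF₃SO₃H (triflic acid)) ≈ -14
cyclohexyl–OMs loses OMs⁻: pKₐ(CH₃SO₃H (MsOH)) ≈ -1.9
cyclohexyl–OPO(OH)₂ loses H₂PO₄⁻: pKₐ(H₃PO₄) ≈ 2.1
cyclohexyl–OAc loses AcO⁻: pKₐ(CH₃COOH) ≈ 4.8
cyclohexyl–OPh loses PhO⁻: pKₐ(C₆H₅OH (phenol)) ≈ 10

cyclohexyl–N₂⁺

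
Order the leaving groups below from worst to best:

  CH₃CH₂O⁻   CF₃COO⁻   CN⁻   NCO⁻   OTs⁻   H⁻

H⁻ < CH₃CH₂O⁻ < CN⁻ < NCO⁻ < CF₃COO⁻ < OTs⁻

Leaving-group ability tracks the stability of the departed species; conjugate-acid pKₐ is the usual yardstick (lower pKₐ → better LG).
OTs⁻: pKₐ(p-CH₃C₆H₄SO₃H (TsOH)) ≈ -2.8
CF₃COO⁻: pKₐ(CF₃COOH) ≈ 0.2 — strongly electron-withdrawing CF₃ stabilises the carboxylate
NCO⁻: pKₐ(HOCN) ≈ 3.5
CN⁻: pKₐ(HCN) ≈ 9.2
CH₃CH₂O⁻: pKₐ(CH₃CH₂OH) ≈ 16 — strong base; alkoxides do not leave unassisted
H⁻: pKₐ(H₂) ≈ 36
Listed from poorest to best leaving group as asked.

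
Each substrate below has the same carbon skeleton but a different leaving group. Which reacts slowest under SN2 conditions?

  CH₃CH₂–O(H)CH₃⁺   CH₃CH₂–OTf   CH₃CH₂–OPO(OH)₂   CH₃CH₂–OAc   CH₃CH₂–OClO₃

The skeletons are identical, so relative rate is governed entirely by leaving-group ability.
Rank by basicity of the departing species: weakest base leaves most easily.
CH₃CH₂–OTf loses OTf⁻: pKₐ(CF₃SO₃H (triflic acid)) ≈ -14
CH₃CH₂–OClO₃ loses ClO₄⁻: pKₐ(HClO₄) ≈ -10
CH₃CH₂–O(H)CH₃⁺ loses R'OH: pKₐ(R'OH₂⁺) ≈ -2.4
CH₃CH₂–OPO(OH)₂ loses H₂PO₄⁻: pKₐ(H₃PO₄) ≈ 2.1
CH₃CH₂–OAc loses AcO⁻: pKₐ(CH₃COOH) ≈ 4.8

CH₃CH₂–OAc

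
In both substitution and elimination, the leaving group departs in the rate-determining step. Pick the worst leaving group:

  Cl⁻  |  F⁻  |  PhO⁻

PhO⁻

Leaving-group ability tracks the stability of the departed species; conjugate-acid pKₐ is the usual yardstick (lower pKₐ → better LG).
Cl⁻: pKₐ(HCl) ≈ -7
F⁻: pKₐ(HF) ≈ 3.2
PhO⁻: pKₐ(C₆H₅OH (phenol)) ≈ 10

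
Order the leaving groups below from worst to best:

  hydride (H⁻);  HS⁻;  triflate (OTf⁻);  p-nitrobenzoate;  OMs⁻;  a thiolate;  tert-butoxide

hydride (H⁻) < tert-butoxide < a thiolate < HS⁻ < p-nitrobenzoate < OMs⁻ < triflate (OTf⁻)

triflate (OTf⁻): pKₐ(CF₃SO₃H (triflic acid)) ≈ -14 — charge spread over three oxygens and a CF₃ group; the premier leaving group in synthesis
OMs⁻: pKₐ(CH₃SO₃H (MsOH)) ≈ -1.9
p-nitrobenzoate: pKₐ(p-nitrobenzoic acid) ≈ 3.4
HS⁻: pKₐ(H₂S) ≈ 7 — larger and more polarisable than the oxygen analogue
a thiolate: pKₐ(RSH (a thiol)) ≈ 10.5 — moderately basic; rarely leaves without activation
tert-butoxide: pKₐ(t-BuOH) ≈ 18
hydride (H⁻): pKₐ(H₂) ≈ 36 — extremely strong base; leaves only in special hydride-transfer contexts
Reversing gives the worst-to-best order requested.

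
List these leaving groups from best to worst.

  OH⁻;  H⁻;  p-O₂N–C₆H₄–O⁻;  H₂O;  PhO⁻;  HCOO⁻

The more stable X⁻ (or X) is on its own — i.e. the weaker a base it is — the better a leaving group it makes.
H₂O: pKₐ(H₃O⁺) ≈ -1.7
HCOO⁻: pKₐ(HCOOH) ≈ 3.8
p-O₂N–C₆H₄–O⁻: pKₐ(p-nitrophenol) ≈ 7.2
PhO⁻: pKₐ(C₆H₅OH (phenol)) ≈ 10
OH⁻: pKₐ(H₂O) ≈ 15.7
H⁻: pKₐ(H₂) ≈ 36

H₂O > HCOO⁻ > p-O₂N–C₆H₄–O⁻ > PhO⁻ > OH⁻ > H⁻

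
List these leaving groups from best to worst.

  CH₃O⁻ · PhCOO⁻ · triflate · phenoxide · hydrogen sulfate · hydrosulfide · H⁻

triflate > hydrogen sulfate > PhCOO⁻ > hydrosulfide > phenoxide > CH₃O⁻ > H⁻

Leaving-group ability tracks the stability of the departed species; conjugate-acid pKₐ is the usual yardstick (lower pKₐ → better LG).
triflate: pKₐ(CF₃SO₃H (triflic acid)) ≈ -14 — charge spread over three oxygens and a CF₃ group; the premier leaving group in synthesis
hydrogen sulfate: pKₐ(H₂SO₄) ≈ -3 — conjugate base of a strong mineral acid
PhCOO⁻: pKₐ(C₆H₅COOH) ≈ 4.2
hydrosulfide: pKₐ(H₂S) ≈ 7 — larger and more polarisable than the oxygen analogue
phenoxide: pKₐ(C₆H₅OH (phenol)) ≈ 10 — resonance into the ring helps, but still a poor LG
CH₃O⁻: pKₐ(CH₃OH) ≈ 15.5
H⁻: pKₐ(H₂) ≈ 36 — extremely strong base; leaves only in special hydride-transfer contexts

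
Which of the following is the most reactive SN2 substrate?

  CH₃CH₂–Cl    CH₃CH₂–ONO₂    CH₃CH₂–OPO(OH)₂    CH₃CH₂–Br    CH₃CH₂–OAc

CH₃CH₂–Br

With the same alkyl group throughout, only the leaving group differentiates the rates.
Leaving-group ability tracks the stability of the departed species; conjugate-acid pKₐ is the usual yardstick (lower pKₐ → better LG).
CH₃CH₂–Br loses Br⁻: pKₐ(HBr) ≈ -9
CH₃CH₂–Cl loses Cl⁻: pKₐ(HCl) ≈ -7
CH₃CH₂–ONO₂ loses NO₃⁻: pKₐ(HNO₃) ≈ -1.3
CH₃CH₂–OPO(OH)₂ loses H₂PO₄⁻: pKₐ(H₃PO₄) ≈ 2.1
CH₃CH₂–OAc loses AcO⁻: pKₐ(CH₃COOH) ≈ 4.8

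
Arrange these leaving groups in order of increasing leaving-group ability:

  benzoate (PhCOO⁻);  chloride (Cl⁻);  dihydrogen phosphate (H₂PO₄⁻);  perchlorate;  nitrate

benzoate (PhCOO⁻) < dihydrogen phosphate (H₂PO₄⁻) < nitrate < chloride (Cl⁻) < perchlorate

perchlorate: pKₐ(HClO₄) ≈ -10
chloride (Cl⁻): pKₐ(HCl) ≈ -7
nitrate: pKₐ(HNO₃) ≈ -1.3
dihydrogen phosphate (H₂PO₄⁻): pKₐ(H₃PO₄) ≈ 2.1
benzoate (PhCOO⁻): pKₐ(C₆H₅COOH) ≈ 4.2
Listed from poorest to best leaving group as asked.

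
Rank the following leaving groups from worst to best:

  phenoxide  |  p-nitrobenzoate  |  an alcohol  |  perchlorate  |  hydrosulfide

Leaving-group ability tracks the stability of the departed species; conjugate-acid pKₐ is the usual yardstick (lower pKₐ → better LG).
perchlorate: pKₐ(HClO₄) ≈ -10 — extremely weak base; rarely used for safety reasons
an alcohol: pKₐ(R'OH₂⁺) ≈ -2.4 — neutral; leaves from a protonated ether (an oxonium ion, R–O(H)R'⁺)
p-nitrobenzoate: pKₐ(p-nitrobenzoic acid) ≈ 3.4 — electron-withdrawing nitro group stabilises the carboxylate
hydrosulfide: pKₐ(H₂S) ≈ 7
phenoxide: pKₐ(C₆H₅OH (phenol)) ≈ 10 — resonance into the ring helps, but still a poor LG
The question asks for worst first, so the sequence is read in increasing leaving-group ability.

phenoxide < hydrosulfide < p-nitrobenzoate < an alcohol < perchlorate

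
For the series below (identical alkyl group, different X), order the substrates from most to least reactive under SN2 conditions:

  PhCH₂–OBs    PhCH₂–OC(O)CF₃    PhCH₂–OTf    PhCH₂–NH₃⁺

Same R in every case — rank the leaving groups.
Leaving-group ability tracks the stability of the departed species; conjugate-acid pKₐ is the usual yardstick (lower pKₐ → better LG).
PhCH₂–OTf loses OTf⁻: pKₐ(CF₃SO₃H (triflic acid)) ≈ -14
PhCH₂–OBs loses OBs⁻: pKₐ(p-BrC₆H₄SO₃H) ≈ -2.8
PhCH₂–OC(O)CF₃ loses CF₃COO⁻: pKₐ(CF₃COOH) ≈ 0.2
PhCH₂–NH₃⁺ loses NH₃: pKₐ(NH₄⁺) ≈ 9.2

PhCH₂–OTf > PhCH₂–OBs > PhCH₂–OC(O)CF₃ > PhCH₂–NH₃⁺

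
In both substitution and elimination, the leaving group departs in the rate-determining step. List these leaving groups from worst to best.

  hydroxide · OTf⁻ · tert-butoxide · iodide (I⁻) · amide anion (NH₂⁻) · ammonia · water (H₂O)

amide anion (NH₂⁻) < tert-butoxide < hydroxide < ammonia < water (H₂O) < iodide (I⁻) < OTf⁻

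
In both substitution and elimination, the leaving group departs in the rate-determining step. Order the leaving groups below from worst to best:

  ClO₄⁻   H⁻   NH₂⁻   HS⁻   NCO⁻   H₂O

NH₂⁻ < H⁻ < HS⁻ < NCO⁻ < H₂O < ClO₄⁻

The more stable X⁻ (or X) is on its own — i.e. the weaker a base it is — the better a leaving group it makes.
ClO₄⁻: pKₐ(HClO₄) ≈ -10
H₂O: pKₐ(H₃O⁺) ≈ -1.7
NCO⁻: pKₐ(HOCN) ≈ 3.5
HS⁻: pKₐ(H₂S) ≈ 7
H⁻: pKₐ(H₂) ≈ 36
NH₂⁻: pKₐ(NH₃) ≈ 38
The question asks for worst first, so the sequence is read in increasing leaving-group ability.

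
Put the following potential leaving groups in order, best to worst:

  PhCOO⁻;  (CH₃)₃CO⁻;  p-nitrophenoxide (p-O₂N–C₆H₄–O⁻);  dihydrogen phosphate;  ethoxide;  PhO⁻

dihydrogen phosphate > PhCOO⁻ > p-nitrophenoxide (p-O₂N–C₆H₄–O⁻) > PhO⁻ > ethoxide > (CH₃)₃CO⁻

Rank by basicity of the departing species: weakest base leaves most easily.
dihydrogen phosphate: pKₐ(H₃PO₄) ≈ 2.1
PhCOO⁻: pKₐ(C₆H₅COOH) ≈ 4.2
p-nitrophenoxide (p-O₂N–C₆H₄–O⁻): pKₐ(p-nitrophenol) ≈ 7.2
PhO⁻: pKₐ(C₆H₅OH (phenol)) ≈ 10
ethoxide: pKₐ(CH₃CH₂OH) ≈ 16
(CH₃)₃CO⁻: pKₐ(t-BuOH) ≈ 18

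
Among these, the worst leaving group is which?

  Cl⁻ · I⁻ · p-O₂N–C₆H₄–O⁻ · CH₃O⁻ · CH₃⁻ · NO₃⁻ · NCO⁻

Rank by basicity of the departing species: weakest base leaves most easily.
I⁻: pKₐ(HI) ≈ -10
Cl⁻: pKₐ(HCl) ≈ -7
NO₃⁻: pKₐ(HNO₃) ≈ -1.3
NCO⁻: pKₐ(HOCN) ≈ 3.5
p-O₂N–C₆H₄–O⁻: pKₐ(p-nitrophenol) ≈ 7.2
CH₃O⁻: pKₐ(CH₃OH) ≈ 15.5
CH₃⁻: pKₐ(CH₄) ≈ 48

CH₃⁻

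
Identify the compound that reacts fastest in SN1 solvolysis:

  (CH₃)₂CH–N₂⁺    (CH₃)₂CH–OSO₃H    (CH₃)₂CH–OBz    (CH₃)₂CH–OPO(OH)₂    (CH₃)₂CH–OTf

(CH₃)₂CH–N₂⁺

Identical carbon frameworks mean the comparison reduces to leaving-group quality.
Leaving-group ability tracks the stability of the departed species; conjugate-acid pKₐ is the usual yardstick (lower pKₐ → better LG).
(CH₃)₂CH–N₂⁺ loses N₂: no meaningful conjugate acid; N₂ departs as an exceptionally stable neutral molecule
(CH₃)₂CH–OTf loses OTf⁻: pKₐ(CF₃SO₃H (triflic acid)) ≈ -14
(CH₃)₂CH–OSO₃H loses HSO₄⁻: pKₐ(H₂SO₄) ≈ -3
(CH₃)₂CH–OPO(OH)₂ loses H₂PO₄⁻: pKₐ(H₃PO₄) ≈ 2.1
(CH₃)₂CH–OBz loses PhCOO⁻: pKₐ(C₆H₅COOH) ≈ 4.2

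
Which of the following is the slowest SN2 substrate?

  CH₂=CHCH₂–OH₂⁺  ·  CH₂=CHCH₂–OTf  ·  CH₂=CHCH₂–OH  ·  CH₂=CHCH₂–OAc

Same R in every case — rank the leaving groups.
The more stable X⁻ (or X) is on its own — i.e. the weaker a base it is — the better a leaving group it makes.
CH₂=CHCH₂–OTf loses OTf⁻: pKₐ(CF₃SO₃H (triflic acid)) ≈ -14
CH₂=CHCH₂–OH₂⁺ loses H₂O: pKₐ(H₃O⁺) ≈ -1.7
CH₂=CHCH₂–OAc loses AcO⁻: pKₐ(CH₃COOH) ≈ 4.8
CH₂=CHCH₂–OH loses OH⁻: pKₐ(H₂O) ≈ 15.7

CH₂=CHCH₂–OH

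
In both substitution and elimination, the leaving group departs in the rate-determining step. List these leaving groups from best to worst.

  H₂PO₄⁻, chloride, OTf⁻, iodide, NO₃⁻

OTf⁻ > iodide > chloride > NO₃⁻ > H₂PO₄⁻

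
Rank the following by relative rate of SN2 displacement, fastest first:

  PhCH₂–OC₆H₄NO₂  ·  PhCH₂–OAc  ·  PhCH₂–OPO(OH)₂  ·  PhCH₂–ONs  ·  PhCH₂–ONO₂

With the same alkyl group throughout, only the leaving group differentiates the rates.
A good leaving group is a weak base: the lower the pKₐ of its conjugate acid, the more readily it departs.
PhCH₂–ONs loses ONs⁻: pKₐ(p-O₂NC₆H₄SO₃H) ≈ -3.5
PhCH₂–ONO₂ loses NO₃⁻: pKₐ(HNO₃) ≈ -1.3
PhCH₂–OPO(OH)₂ loses H₂PO₄⁻: pKₐ(H₃PO₄) ≈ 2.1
PhCH₂–OAc loses AcO⁻: pKₐ(CH₃COOH) ≈ 4.8
PhCH₂–OC₆H₄NO₂ loses p-O₂N–C₆H₄–O⁻: pKₐ(p-nitrophenol) ≈ 7.2

PhCH₂–ONs > PhCH₂–ONO₂ > PhCH₂–OPO(OH)₂ > PhCH₂–OAc > PhCH₂–OC₆H₄NO₂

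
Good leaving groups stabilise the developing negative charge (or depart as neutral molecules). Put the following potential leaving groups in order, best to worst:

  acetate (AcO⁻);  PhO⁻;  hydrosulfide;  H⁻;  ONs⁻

ONs⁻: pKₐ(p-O₂NC₆H₄SO₃H) ≈ -3.5
acetate (AcO⁻): pKₐ(CH₃COOH) ≈ 4.8
hydrosulfide: pKₐ(H₂S) ≈ 7 — larger and more polarisable than the oxygen analogue
PhO⁻: pKₐ(C₆H₅OH (phenol)) ≈ 10 — resonance into the ring helps, but still a poor LG
H⁻: pKₐ(H₂) ≈ 36 — extremely strong base; leaves only in special hydride-transfer contexts

ONs⁻ > acetate (AcO⁻) > hydrosulfide > PhO⁻ > H⁻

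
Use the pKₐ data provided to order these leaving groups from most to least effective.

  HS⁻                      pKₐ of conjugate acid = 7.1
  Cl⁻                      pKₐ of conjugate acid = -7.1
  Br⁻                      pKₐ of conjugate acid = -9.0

Lower conjugate-acid pKₐ ⇒ weaker base ⇒ better leaving group.
Sorting by the given values: Br⁻ (-9.0), Cl⁻ (-7.1), HS⁻ (7.1).

Br⁻ > Cl⁻ > HS⁻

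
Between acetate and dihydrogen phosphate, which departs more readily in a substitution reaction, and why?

dihydrogen phosphate

dihydrogen phosphate is the better leaving group.
pKₐ(H₃PO₄) ≈ 2.1 versus pKₐ(CH₃COOH) ≈ 4.8: dihydrogen phosphate is the much weaker base.
Moderate base; biological leaving group after further activation.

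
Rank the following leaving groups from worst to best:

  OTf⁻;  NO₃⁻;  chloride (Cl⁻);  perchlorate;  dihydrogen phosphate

dihydrogen phosphate < NO₃⁻ < chloride (Cl⁻) < perchlorate < OTf⁻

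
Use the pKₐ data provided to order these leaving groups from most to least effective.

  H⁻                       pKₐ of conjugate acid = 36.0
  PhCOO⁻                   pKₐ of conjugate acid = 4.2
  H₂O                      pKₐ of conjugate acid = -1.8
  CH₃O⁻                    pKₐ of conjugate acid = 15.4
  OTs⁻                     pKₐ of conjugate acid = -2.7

Lower conjugate-acid pKₐ ⇒ weaker base ⇒ better leaving group.
Sorting by the given values: OTs⁻ (-2.7), H₂O (-1.8), PhCOO⁻ (4.2), CH₃O⁻ (15.4), H⁻ (36.0).

OTs⁻ > H₂O > PhCOO⁻ > CH₃O⁻ > H⁻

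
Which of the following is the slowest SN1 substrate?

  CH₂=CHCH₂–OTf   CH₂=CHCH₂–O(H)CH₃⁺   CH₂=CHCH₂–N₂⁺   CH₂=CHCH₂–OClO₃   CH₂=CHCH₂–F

CH₂=CHCH₂–F

Identical carbon frameworks mean the comparison reduces to leaving-group quality.
The more stable X⁻ (or X) is on its own — i.e. the weaker a base it is — the better a leaving group it makes.
CH₂=CHCH₂–N₂⁺ loses N₂: no meaningful conjugate acid; N₂ departs as an exceptionally stable neutral molecule
CH₂=CHCH₂–OTf loses OTf⁻: pKₐ(CF₃SO₃H (triflic acid)) ≈ -14
CH₂=CHCH₂–OClO₃ loses ClO₄⁻: pKₐ(HClO₄) ≈ -10
CH₂=CHCH₂–O(H)CH₃⁺ loses R'OH: pKₐ(R'OH₂⁺) ≈ -2.4
CH₂=CHCH₂–F loses F⁻: pKₐ(HF) ≈ 3.2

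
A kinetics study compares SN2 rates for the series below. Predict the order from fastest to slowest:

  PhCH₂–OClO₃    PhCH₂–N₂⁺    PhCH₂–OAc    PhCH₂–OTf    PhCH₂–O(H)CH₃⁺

PhCH₂–N₂⁺ > PhCH₂–OTf > PhCH₂–OClO₃ > PhCH₂–O(H)CH₃⁺ > PhCH₂–OAc

With the same alkyl group throughout, only the leaving group differentiates the rates.
Rank by basicity of the departing species: weakest base leaves most easily.
PhCH₂–N₂⁺ loses N₂: no meaningful conjugate acid; N₂ departs as an exceptionally stable neutral molecule
PhCH₂–OTf loses OTf⁻: pKₐ(CF₃SO₃H (triflic acid)) ≈ -14
PhCH₂–OClO₃ loses ClO₄⁻: pKₐ(HClO₄) ≈ -10
PhCH₂–O(H)CH₃⁺ loses R'OH: pKₐ(R'OH₂⁺) ≈ -2.4
PhCH₂–OAc loses AcO⁻: pKₐ(CH₃COOH) ≈ 4.8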